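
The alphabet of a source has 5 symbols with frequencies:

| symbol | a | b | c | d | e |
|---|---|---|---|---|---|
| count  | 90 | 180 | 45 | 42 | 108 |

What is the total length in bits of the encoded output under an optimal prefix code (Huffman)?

Greedily combine the two least-frequent nodes:
d(42) + c(45) → 87
87 + a(90) → 177
e(108) + 177 → 285
b(180) + 285 → 465
Each symbol's bit-cost is frequency × depth; summing gives 1014 bits (equivalently 87 + 177 + 285 + 465).

1014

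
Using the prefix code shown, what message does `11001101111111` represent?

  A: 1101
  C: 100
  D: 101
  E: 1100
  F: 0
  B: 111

Read left to right; each codeword is recognised as soon as it completes (prefix code):
  1100→E | 1101→A | 111→B | 111→B
Decoded message: EABB

EABB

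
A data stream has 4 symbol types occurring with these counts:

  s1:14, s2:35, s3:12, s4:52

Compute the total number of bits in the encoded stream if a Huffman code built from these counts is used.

Build the Huffman tree bottom-up:
combine s3(12), s1(14) → 26
combine 26, s2(35) → 61
combine s4(52), 61 → 113
Each symbol's bit-cost is frequency × depth; summing gives 200 bits (equivalently 26 + 61 + 113).

200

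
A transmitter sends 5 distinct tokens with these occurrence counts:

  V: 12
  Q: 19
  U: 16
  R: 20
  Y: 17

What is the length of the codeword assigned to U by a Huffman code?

Repeatedly merge the two smallest:
merge V(12) and U(16): 28
merge Y(17) and Q(19): 36
merge R(20) and 28: 48
merge 36 and 48: 84
U's leaf is at depth 3, giving a 3-bit codeword.

3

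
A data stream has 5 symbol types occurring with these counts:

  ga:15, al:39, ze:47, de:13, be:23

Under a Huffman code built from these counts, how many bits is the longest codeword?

3

Merge the two lowest-weight nodes at each step:
combine de(13), ga(15) → 28
combine be(23), 28 → 51
combine al(39), ze(47) → 86
combine 51, 86 → 137
Maximum depth reached is 3.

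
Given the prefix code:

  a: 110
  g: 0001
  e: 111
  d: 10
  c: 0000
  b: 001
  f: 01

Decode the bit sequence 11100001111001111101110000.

ecedfedec

Read left to right; each codeword is recognised as soon as it completes (prefix code):
  111→e | 0000→c | 111→e | 10→d | 01→f | 111→e | 10→d | 111→e | 0000→c
Decoded message: ecedfedec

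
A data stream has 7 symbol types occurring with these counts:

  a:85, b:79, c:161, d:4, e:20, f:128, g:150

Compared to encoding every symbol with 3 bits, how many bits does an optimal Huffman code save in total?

312

Fixed-length: 3 bits × 627 symbols = 1881 bits.
Huffman merges:
combine d(4), e(20) → 24
combine 24, b(79) → 103
combine a(85), 103 → 188
combine f(128), g(150) → 278
combine c(161), 188 → 349
combine 278, 349 → 627
Huffman total = 24 + 103 + 188 + 278 + 349 + 627 = 1569 bits.
Saving = 1881 − 1569 = 312 bits.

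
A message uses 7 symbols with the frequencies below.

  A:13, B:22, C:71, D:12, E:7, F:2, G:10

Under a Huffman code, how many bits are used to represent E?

Build the tree from the bottom:
F(2) + E(7) → 9
9 + G(10) → 19
D(12) + A(13) → 25
19 + B(22) → 41
25 + 41 → 66
66 + C(71) → 137
E sits 5 levels below the root, so its codeword is 5 bits.

5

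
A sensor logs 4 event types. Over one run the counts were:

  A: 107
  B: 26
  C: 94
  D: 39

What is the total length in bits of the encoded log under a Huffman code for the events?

Build the Huffman tree bottom-up:
merge B(26) and D(39): 65
merge 65 and C(94): 159
merge A(107) and 159: 266
Total encoded bits = sum of merged weights = 65 + 159 + 266 = 490.

490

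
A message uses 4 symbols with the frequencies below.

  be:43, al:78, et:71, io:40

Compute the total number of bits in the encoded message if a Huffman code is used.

Build the Huffman tree bottom-up:
io(40) + be(43) → 83
et(71) + al(78) → 149
83 + 149 → 232
The encoded length is the sum of every internal node's weight: 83 + 149 + 232 = 464 bits.

464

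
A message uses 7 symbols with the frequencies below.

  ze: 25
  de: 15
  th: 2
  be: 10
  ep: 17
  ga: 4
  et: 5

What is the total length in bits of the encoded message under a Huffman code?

194

Greedily combine the two least-frequent nodes:
th(2) + ga(4) → 6
et(5) + 6 → 11
be(10) + 11 → 21
de(15) + ep(17) → 32
21 + ze(25) → 46
32 + 46 → 78
Each symbol's bit-cost is frequency × depth; summing gives 194 bits (equivalently 6 + 11 + 21 + 32 + 46 + 78).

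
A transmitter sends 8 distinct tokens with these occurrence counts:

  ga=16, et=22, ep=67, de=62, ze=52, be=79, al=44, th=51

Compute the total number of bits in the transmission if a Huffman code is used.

1138

Greedily combine the two least-frequent nodes:
combine ga(16), et(22) → 38
combine 38, al(44) → 82
combine th(51), ze(52) → 103
combine de(62), ep(67) → 129
combine be(79), 82 → 161
combine 103, 129 → 232
combine 161, 232 → 393
The encoded length is the sum of every internal node's weight: 38 + 82 + 103 + 129 + 161 + 232 + 393 = 1138 bits.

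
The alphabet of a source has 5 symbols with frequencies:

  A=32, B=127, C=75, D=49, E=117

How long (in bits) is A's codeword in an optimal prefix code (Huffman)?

Huffman merges, smallest pair first:
merge A(32) and D(49): 81
merge C(75) and 81: 156
merge E(117) and B(127): 244
merge 156 and 244: 400
A sits 3 levels below the root, so its codeword is 3 bits.

3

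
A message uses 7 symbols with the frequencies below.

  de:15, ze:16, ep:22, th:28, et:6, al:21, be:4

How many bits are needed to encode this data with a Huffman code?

Greedily combine the two least-frequent nodes:
merge be(4) and et(6): 10
merge 10 and de(15): 25
merge ze(16) and al(21): 37
merge ep(22) and 25: 47
merge th(28) and 37: 65
merge 47 and 65: 112
Each symbol's bit-cost is frequency × depth; summing gives 296 bits (equivalently 10 + 25 + 37 + 47 + 65 + 112).

296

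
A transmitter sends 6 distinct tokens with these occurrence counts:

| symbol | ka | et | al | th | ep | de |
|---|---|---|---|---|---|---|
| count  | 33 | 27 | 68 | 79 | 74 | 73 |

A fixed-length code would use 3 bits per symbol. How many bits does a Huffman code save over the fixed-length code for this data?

166

Fixed-length: 3 bits × 354 symbols = 1062 bits.
Huffman merges:
merge et(27) and ka(33): 60
merge 60 and al(68): 128
merge de(73) and ep(74): 147
merge th(79) and 128: 207
merge 147 and 207: 354
Huffman total = 60 + 128 + 147 + 207 + 354 = 896 bits.
Saving = 1062 − 896 = 166 bits.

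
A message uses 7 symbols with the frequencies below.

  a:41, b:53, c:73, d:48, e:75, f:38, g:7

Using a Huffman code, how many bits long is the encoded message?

Build the Huffman tree bottom-up:
combine g(7), f(38) → 45
combine a(41), 45 → 86
combine d(48), b(53) → 101
combine c(73), e(75) → 148
combine 86, 101 → 187
combine 148, 187 → 335
Each symbol's bit-cost is frequency × depth; summing gives 902 bits (equivalently 45 + 86 + 101 + 148 + 187 + 335).

902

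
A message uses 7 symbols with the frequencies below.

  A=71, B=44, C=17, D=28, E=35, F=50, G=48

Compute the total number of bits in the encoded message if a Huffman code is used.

Merge the two smallest weights repeatedly:
combine C(17), D(28) → 45
combine E(35), B(44) → 79
combine 45, G(48) → 93
combine F(50), A(71) → 121
combine 79, 93 → 172
combine 121, 172 → 293
Each symbol's bit-cost is frequency × depth; summing gives 803 bits (equivalently 45 + 79 + 93 + 121 + 172 + 293).

803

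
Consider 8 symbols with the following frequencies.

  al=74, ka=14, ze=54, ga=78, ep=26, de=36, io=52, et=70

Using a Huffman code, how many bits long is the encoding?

Build the Huffman tree bottom-up:
combine ka(14), ep(26) → 40
combine de(36), 40 → 76
combine io(52), ze(54) → 106
combine et(70), al(74) → 144
combine 76, ga(78) → 154
combine 106, 144 → 250
combine 154, 250 → 404
Each symbol's bit-cost is frequency × depth; summing gives 1174 bits (equivalently 40 + 76 + 106 + 144 + 154 + 250 + 404).

1174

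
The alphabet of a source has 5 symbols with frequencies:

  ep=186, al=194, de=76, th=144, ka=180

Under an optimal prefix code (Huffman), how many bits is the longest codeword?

Merge the two lowest-weight nodes at each step:
merge de(76) and th(144): 220
merge ka(180) and ep(186): 366
merge al(194) and 220: 414
merge 366 and 414: 780
Maximum depth reached is 3.

3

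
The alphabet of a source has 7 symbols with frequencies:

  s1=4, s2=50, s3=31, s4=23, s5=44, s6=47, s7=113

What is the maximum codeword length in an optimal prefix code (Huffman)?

Merge the two lowest-weight nodes at each step:
s1(4) + s4(23) → 27
27 + s3(31) → 58
s5(44) + s6(47) → 91
s2(50) + 58 → 108
91 + 108 → 199
s7(113) + 199 → 312
Maximum depth reached is 5.

5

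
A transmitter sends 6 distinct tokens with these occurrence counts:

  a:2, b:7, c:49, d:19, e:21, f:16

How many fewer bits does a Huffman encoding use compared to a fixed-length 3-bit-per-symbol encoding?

Fixed-length: 3 bits × 114 symbols = 342 bits.
Huffman merges:
a(2) + b(7) → 9
9 + f(16) → 25
d(19) + e(21) → 40
25 + 40 → 65
c(49) + 65 → 114
Huffman total = 9 + 25 + 40 + 65 + 114 = 253 bits.
Saving = 342 − 253 = 89 bits.

89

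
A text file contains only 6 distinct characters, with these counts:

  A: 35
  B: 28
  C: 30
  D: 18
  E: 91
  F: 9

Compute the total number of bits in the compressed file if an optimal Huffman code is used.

478

Merge the two smallest weights repeatedly:
merge F(9) and D(18): 27
merge 27 and B(28): 55
merge C(30) and A(35): 65
merge 55 and 65: 120
merge E(91) and 120: 211
The encoded length is the sum of every internal node's weight: 27 + 55 + 65 + 120 + 211 = 478 bits.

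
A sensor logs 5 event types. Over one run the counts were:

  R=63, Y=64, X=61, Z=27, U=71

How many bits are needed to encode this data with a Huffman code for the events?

660

Merge the two smallest weights repeatedly:
merge Z(27) and X(61): 88
merge R(63) and Y(64): 127
merge U(71) and 88: 159
merge 127 and 159: 286
Total encoded bits = sum of merged weights = 88 + 127 + 159 + 286 = 660.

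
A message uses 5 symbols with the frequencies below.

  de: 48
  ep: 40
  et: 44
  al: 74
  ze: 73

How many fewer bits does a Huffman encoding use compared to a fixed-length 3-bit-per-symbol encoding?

Fixed-length: 3 bits × 279 symbols = 837 bits.
Huffman merges:
merge ep(40) and et(44): 84
merge de(48) and ze(73): 121
merge al(74) and 84: 158
merge 121 and 158: 279
Huffman total = 84 + 121 + 158 + 279 = 642 bits.
Saving = 837 − 642 = 195 bits.

195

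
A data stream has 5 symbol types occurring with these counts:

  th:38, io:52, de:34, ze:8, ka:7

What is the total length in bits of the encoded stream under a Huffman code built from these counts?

Merge the two smallest weights repeatedly:
combine ka(7), ze(8) → 15
combine 15, de(34) → 49
combine th(38), 49 → 87
combine io(52), 87 → 139
Each symbol's bit-cost is frequency × depth; summing gives 290 bits (equivalently 15 + 49 + 87 + 139).

290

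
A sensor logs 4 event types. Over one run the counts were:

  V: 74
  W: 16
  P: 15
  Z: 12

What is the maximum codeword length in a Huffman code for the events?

3

Merge the two lowest-weight nodes at each step:
combine Z(12), P(15) → 27
combine W(16), 27 → 43
combine 43, V(74) → 117
Maximum depth reached is 3.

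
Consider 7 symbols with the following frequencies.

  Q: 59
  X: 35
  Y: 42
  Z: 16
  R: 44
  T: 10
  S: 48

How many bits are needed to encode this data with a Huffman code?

Build the Huffman tree bottom-up:
combine T(10), Z(16) → 26
combine 26, X(35) → 61
combine Y(42), R(44) → 86
combine S(48), Q(59) → 107
combine 61, 86 → 147
combine 107, 147 → 254
Each symbol's bit-cost is frequency × depth; summing gives 681 bits (equivalently 26 + 61 + 86 + 107 + 147 + 254).

681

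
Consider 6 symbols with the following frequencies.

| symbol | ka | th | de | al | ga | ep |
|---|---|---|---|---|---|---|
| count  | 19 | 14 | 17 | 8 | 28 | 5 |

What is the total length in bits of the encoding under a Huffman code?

Build the Huffman tree bottom-up:
merge ep(5) and al(8): 13
merge 13 and th(14): 27
merge de(17) and ka(19): 36
merge 27 and ga(28): 55
merge 36 and 55: 91
The encoded length is the sum of every internal node's weight: 13 + 27 + 36 + 55 + 91 = 222 bits.

222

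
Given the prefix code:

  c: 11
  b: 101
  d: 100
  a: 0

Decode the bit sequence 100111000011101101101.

Read left to right; each codeword is recognised as soon as it completes (prefix code):
  100→d | 11→c | 100→d | 0→a | 0→a | 11→c | 101→b | 101→b | 101→b
Decoded message: dcdaacbbb

dcdaacbbb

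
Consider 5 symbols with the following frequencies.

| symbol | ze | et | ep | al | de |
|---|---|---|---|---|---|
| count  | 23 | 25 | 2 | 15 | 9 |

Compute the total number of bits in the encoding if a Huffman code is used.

159

Greedily combine the two least-frequent nodes:
ep(2) + de(9) → 11
11 + al(15) → 26
ze(23) + et(25) → 48
26 + 48 → 74
Total encoded bits = sum of merged weights = 11 + 26 + 48 + 74 = 159.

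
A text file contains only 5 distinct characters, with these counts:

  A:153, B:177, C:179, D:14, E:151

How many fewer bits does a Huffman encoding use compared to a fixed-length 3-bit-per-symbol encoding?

Fixed-length: 3 bits × 674 symbols = 2022 bits.
Huffman merges:
combine D(14), E(151) → 165
combine A(153), 165 → 318
combine B(177), C(179) → 356
combine 318, 356 → 674
Huffman total = 165 + 318 + 356 + 674 = 1513 bits.
Saving = 2022 − 1513 = 509 bits.

509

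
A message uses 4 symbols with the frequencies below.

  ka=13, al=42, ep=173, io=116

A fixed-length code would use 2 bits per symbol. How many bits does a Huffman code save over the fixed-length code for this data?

Fixed-length: 2 bits × 344 symbols = 688 bits.
Huffman merges:
ka(13) + al(42) → 55
55 + io(116) → 171
171 + ep(173) → 344
Huffman total = 55 + 171 + 344 = 570 bits.
Saving = 688 − 570 = 118 bits.

118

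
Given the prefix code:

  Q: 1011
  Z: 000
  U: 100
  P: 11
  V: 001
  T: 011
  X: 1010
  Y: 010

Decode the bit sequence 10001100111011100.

UTVPTU

Read left to right; each codeword is recognised as soon as it completes (prefix code):
  100→U | 011→T | 001→V | 11→P | 011→T | 100→U
Decoded message: UTVPTU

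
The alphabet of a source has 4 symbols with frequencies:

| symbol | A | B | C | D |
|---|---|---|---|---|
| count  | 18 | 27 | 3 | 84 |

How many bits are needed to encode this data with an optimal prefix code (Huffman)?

Greedily combine the two least-frequent nodes:
merge C(3) and A(18): 21
merge 21 and B(27): 48
merge 48 and D(84): 132
Each symbol's bit-cost is frequency × depth; summing gives 201 bits (equivalently 21 + 48 + 132).

201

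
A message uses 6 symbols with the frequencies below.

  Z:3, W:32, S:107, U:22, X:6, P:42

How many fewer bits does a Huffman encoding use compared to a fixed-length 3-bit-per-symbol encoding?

Fixed-length: 3 bits × 212 symbols = 636 bits.
Huffman merges:
combine Z(3), X(6) → 9
combine 9, U(22) → 31
combine 31, W(32) → 63
combine P(42), 63 → 105
combine 105, S(107) → 212
Huffman total = 9 + 31 + 63 + 105 + 212 = 420 bits.
Saving = 636 − 420 = 216 bits.

216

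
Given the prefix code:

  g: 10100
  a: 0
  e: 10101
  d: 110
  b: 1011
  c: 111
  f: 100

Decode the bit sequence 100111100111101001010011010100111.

Read left to right; each codeword is recognised as soon as it completes (prefix code):
  100→f | 111→c | 100→f | 111→c | 10100→g | 10100→g | 110→d | 10100→g | 111→c
Decoded message: fcfcggdgc

fcfcggdgc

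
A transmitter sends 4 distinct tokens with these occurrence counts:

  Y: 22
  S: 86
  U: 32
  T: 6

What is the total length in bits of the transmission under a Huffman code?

234

Merge the two smallest weights repeatedly:
merge T(6) and Y(22): 28
merge 28 and U(32): 60
merge 60 and S(86): 146
The encoded length is the sum of every internal node's weight: 28 + 60 + 146 = 234 bits.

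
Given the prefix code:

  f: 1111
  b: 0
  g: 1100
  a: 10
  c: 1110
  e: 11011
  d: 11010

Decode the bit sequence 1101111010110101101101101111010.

Read left to right; each codeword is recognised as soon as it completes (prefix code):
  11011→e | 11010→d | 11010→d | 11011→e | 0→b | 11011→e | 11010→d
Decoded message: eddebed

eddebed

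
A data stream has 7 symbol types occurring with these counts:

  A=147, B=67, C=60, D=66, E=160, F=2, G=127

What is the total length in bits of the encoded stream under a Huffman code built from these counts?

Build the Huffman tree bottom-up:
combine F(2), C(60) → 62
combine 62, D(66) → 128
combine B(67), G(127) → 194
combine 128, A(147) → 275
combine E(160), 194 → 354
combine 275, 354 → 629
Each symbol's bit-cost is frequency × depth; summing gives 1642 bits (equivalently 62 + 128 + 194 + 275 + 354 + 629).

1642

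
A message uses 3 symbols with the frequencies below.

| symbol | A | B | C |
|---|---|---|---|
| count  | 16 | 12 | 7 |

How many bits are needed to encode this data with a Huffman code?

54

Greedily combine the two least-frequent nodes:
C(7) + B(12) → 19
A(16) + 19 → 35
Total encoded bits = sum of merged weights = 19 + 35 = 54.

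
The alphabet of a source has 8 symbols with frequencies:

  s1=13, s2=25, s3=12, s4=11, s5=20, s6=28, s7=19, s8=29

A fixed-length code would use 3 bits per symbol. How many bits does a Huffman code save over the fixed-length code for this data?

6

Fixed-length: 3 bits × 157 symbols = 471 bits.
Huffman merges:
s4(11) + s3(12) → 23
s1(13) + s7(19) → 32
s5(20) + 23 → 43
s2(25) + s6(28) → 53
s8(29) + 32 → 61
43 + 53 → 96
61 + 96 → 157
Huffman total = 23 + 32 + 43 + 53 + 61 + 96 + 157 = 465 bits.
Saving = 471 − 465 = 6 bits.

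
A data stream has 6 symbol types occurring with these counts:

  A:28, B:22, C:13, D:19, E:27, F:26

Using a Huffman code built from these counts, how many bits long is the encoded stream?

Merge the two smallest weights repeatedly:
C(13) + D(19) → 32
B(22) + F(26) → 48
E(27) + A(28) → 55
32 + 48 → 80
55 + 80 → 135
Each symbol's bit-cost is frequency × depth; summing gives 350 bits (equivalently 32 + 48 + 55 + 80 + 135).

350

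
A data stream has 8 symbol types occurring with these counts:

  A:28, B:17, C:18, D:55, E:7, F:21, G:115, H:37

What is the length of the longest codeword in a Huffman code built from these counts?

5

Merge the two lowest-weight nodes at each step:
combine E(7), B(17) → 24
combine C(18), F(21) → 39
combine 24, A(28) → 52
combine H(37), 39 → 76
combine 52, D(55) → 107
combine 76, 107 → 183
combine G(115), 183 → 298
Maximum depth reached is 5.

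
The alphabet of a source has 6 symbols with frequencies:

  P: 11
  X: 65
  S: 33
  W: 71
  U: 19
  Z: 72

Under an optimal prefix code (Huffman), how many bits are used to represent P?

4

Build the tree from the bottom:
combine P(11), U(19) → 30
combine 30, S(33) → 63
combine 63, X(65) → 128
combine W(71), Z(72) → 143
combine 128, 143 → 271
P sits 4 levels below the root, so its codeword is 4 bits.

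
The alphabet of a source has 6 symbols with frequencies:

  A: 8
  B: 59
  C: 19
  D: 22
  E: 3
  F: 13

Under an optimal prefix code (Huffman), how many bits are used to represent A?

4

Build the tree from the bottom:
combine E(3), A(8) → 11
combine 11, F(13) → 24
combine C(19), D(22) → 41
combine 24, 41 → 65
combine B(59), 65 → 124
A's leaf is at depth 4, giving a 4-bit codeword.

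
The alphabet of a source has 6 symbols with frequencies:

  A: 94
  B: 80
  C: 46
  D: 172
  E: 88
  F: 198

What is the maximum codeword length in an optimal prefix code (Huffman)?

Merge the two lowest-weight nodes at each step:
C(46) + B(80) → 126
E(88) + A(94) → 182
126 + D(172) → 298
182 + F(198) → 380
298 + 380 → 678
The first pair merged (C, B) ends up deepest, at depth 3.

3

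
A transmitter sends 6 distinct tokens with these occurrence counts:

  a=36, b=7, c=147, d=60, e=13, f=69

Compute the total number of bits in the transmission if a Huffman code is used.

709

Build the Huffman tree bottom-up:
b(7) + e(13) → 20
20 + a(36) → 56
56 + d(60) → 116
f(69) + 116 → 185
c(147) + 185 → 332
Each symbol's bit-cost is frequency × depth; summing gives 709 bits (equivalently 20 + 56 + 116 + 185 + 332).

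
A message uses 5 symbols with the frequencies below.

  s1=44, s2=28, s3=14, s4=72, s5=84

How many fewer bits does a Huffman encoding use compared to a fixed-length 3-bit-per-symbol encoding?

Fixed-length: 3 bits × 242 symbols = 726 bits.
Huffman merges:
s3(14) + s2(28) → 42
42 + s1(44) → 86
s4(72) + s5(84) → 156
86 + 156 → 242
Huffman total = 42 + 86 + 156 + 242 = 526 bits.
Saving = 726 − 526 = 200 bits.

200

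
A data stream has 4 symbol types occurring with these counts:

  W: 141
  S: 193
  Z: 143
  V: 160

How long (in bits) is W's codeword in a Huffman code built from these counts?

2

Repeatedly merge the two smallest:
W(141) + Z(143) → 284
V(160) + S(193) → 353
284 + 353 → 637
W sits 2 levels below the root, so its codeword is 2 bits.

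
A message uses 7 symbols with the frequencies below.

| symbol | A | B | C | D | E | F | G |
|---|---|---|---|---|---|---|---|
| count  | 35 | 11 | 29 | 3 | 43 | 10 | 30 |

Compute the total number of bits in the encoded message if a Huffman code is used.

412

Build the Huffman tree bottom-up:
combine D(3), F(10) → 13
combine B(11), 13 → 24
combine 24, C(29) → 53
combine G(30), A(35) → 65
combine E(43), 53 → 96
combine 65, 96 → 161
Total encoded bits = sum of merged weights = 13 + 24 + 53 + 65 + 96 + 161 = 412.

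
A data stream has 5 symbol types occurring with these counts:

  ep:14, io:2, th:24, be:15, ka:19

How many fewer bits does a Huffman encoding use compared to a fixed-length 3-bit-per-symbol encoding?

Fixed-length: 3 bits × 74 symbols = 222 bits.
Huffman merges:
merge io(2) and ep(14): 16
merge be(15) and 16: 31
merge ka(19) and th(24): 43
merge 31 and 43: 74
Huffman total = 16 + 31 + 43 + 74 = 164 bits.
Saving = 222 − 164 = 58 bits.

58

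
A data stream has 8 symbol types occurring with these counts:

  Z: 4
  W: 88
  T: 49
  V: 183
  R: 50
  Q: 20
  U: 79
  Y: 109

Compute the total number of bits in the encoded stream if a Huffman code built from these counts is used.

1551

Greedily combine the two least-frequent nodes:
combine Z(4), Q(20) → 24
combine 24, T(49) → 73
combine R(50), 73 → 123
combine U(79), W(88) → 167
combine Y(109), 123 → 232
combine 167, V(183) → 350
combine 232, 350 → 582
Each symbol's bit-cost is frequency × depth; summing gives 1551 bits (equivalently 24 + 73 + 123 + 167 + 232 + 350 + 582).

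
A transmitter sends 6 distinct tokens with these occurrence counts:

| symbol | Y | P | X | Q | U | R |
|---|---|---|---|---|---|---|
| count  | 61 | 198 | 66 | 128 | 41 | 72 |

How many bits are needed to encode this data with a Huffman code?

Build the Huffman tree bottom-up:
U(41) + Y(61) → 102
X(66) + R(72) → 138
102 + Q(128) → 230
138 + P(198) → 336
230 + 336 → 566
Total encoded bits = sum of merged weights = 102 + 138 + 230 + 336 + 566 = 1372.

1372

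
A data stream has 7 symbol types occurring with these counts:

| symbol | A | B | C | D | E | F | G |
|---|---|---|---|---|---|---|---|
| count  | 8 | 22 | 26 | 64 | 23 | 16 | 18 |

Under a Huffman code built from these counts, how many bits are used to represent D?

2

Huffman merges, smallest pair first:
A(8) + F(16) → 24
G(18) + B(22) → 40
E(23) + 24 → 47
C(26) + 40 → 66
47 + D(64) → 111
66 + 111 → 177
D sits 2 levels below the root, so its codeword is 2 bits.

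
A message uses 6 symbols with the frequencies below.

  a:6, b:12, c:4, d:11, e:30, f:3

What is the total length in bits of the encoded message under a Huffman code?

145

Greedily combine the two least-frequent nodes:
combine f(3), c(4) → 7
combine a(6), 7 → 13
combine d(11), b(12) → 23
combine 13, 23 → 36
combine e(30), 36 → 66
Each symbol's bit-cost is frequency × depth; summing gives 145 bits (equivalently 7 + 13 + 23 + 36 + 66).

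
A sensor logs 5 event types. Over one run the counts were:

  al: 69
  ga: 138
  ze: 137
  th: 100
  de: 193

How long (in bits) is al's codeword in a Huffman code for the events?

Repeatedly merge the two smallest:
merge al(69) and th(100): 169
merge ze(137) and ga(138): 275
merge 169 and de(193): 362
merge 275 and 362: 637
The subtree containing al is merged 3 times, so code length = 3.

3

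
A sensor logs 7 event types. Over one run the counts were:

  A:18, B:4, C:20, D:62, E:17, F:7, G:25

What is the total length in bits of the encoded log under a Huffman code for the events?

374

Merge the two smallest weights repeatedly:
combine B(4), F(7) → 11
combine 11, E(17) → 28
combine A(18), C(20) → 38
combine G(25), 28 → 53
combine 38, 53 → 91
combine D(62), 91 → 153
Each symbol's bit-cost is frequency × depth; summing gives 374 bits (equivalently 11 + 28 + 38 + 53 + 91 + 153).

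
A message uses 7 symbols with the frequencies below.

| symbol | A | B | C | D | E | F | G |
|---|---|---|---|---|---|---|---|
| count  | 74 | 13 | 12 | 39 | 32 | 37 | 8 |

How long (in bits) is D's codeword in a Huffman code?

2

Repeatedly merge the two smallest:
combine G(8), C(12) → 20
combine B(13), 20 → 33
combine E(32), 33 → 65
combine F(37), D(39) → 76
combine 65, A(74) → 139
combine 76, 139 → 215
The subtree containing D is merged 2 times, so code length = 2.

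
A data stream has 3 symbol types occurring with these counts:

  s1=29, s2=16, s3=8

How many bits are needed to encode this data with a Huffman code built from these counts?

Greedily combine the two least-frequent nodes:
merge s3(8) and s2(16): 24
merge 24 and s1(29): 53
Each symbol's bit-cost is frequency × depth; summing gives 77 bits (equivalently 24 + 53).

77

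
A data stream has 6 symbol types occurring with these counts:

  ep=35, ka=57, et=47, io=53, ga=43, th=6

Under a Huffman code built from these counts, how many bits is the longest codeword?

4

Merge the two lowest-weight nodes at each step:
combine th(6), ep(35) → 41
combine 41, ga(43) → 84
combine et(47), io(53) → 100
combine ka(57), 84 → 141
combine 100, 141 → 241
Maximum depth reached is 4.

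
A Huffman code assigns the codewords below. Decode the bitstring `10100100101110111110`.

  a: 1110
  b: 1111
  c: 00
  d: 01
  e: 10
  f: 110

Read left to right; each codeword is recognised as soon as it completes (prefix code):
  10→e | 10→e | 01→d | 00→c | 10→e | 1110→a | 1111→b | 10→e
Decoded message: eedceabe

eedceabe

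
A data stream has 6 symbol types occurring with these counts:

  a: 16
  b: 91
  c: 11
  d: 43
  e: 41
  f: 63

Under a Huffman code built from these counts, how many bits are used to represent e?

Repeatedly merge the two smallest:
merge c(11) and a(16): 27
merge 27 and e(41): 68
merge d(43) and f(63): 106
merge 68 and b(91): 159
merge 106 and 159: 265
e sits 3 levels below the root, so its codeword is 3 bits.

3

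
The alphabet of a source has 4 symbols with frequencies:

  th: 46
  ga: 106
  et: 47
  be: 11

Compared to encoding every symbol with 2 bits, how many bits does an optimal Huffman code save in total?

Fixed-length: 2 bits × 210 symbols = 420 bits.
Huffman merges:
be(11) + th(46) → 57
et(47) + 57 → 104
104 + ga(106) → 210
Huffman total = 57 + 104 + 210 = 371 bits.
Saving = 420 − 371 = 49 bits.

49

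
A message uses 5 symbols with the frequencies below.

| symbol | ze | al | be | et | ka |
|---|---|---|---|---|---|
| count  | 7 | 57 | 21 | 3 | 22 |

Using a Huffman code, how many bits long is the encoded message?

204

Merge the two smallest weights repeatedly:
combine et(3), ze(7) → 10
combine 10, be(21) → 31
combine ka(22), 31 → 53
combine 53, al(57) → 110
Total encoded bits = sum of merged weights = 10 + 31 + 53 + 110 = 204.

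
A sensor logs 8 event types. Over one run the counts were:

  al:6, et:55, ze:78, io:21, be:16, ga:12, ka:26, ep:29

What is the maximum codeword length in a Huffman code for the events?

5

Merge the two lowest-weight nodes at each step:
combine al(6), ga(12) → 18
combine be(16), 18 → 34
combine io(21), ka(26) → 47
combine ep(29), 34 → 63
combine 47, et(55) → 102
combine 63, ze(78) → 141
combine 102, 141 → 243
Maximum depth reached is 5.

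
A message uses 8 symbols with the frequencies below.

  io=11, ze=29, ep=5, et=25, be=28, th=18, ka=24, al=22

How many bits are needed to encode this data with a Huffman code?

Merge the two smallest weights repeatedly:
ep(5) + io(11) → 16
16 + th(18) → 34
al(22) + ka(24) → 46
et(25) + be(28) → 53
ze(29) + 34 → 63
46 + 53 → 99
63 + 99 → 162
Each symbol's bit-cost is frequency × depth; summing gives 473 bits (equivalently 16 + 34 + 46 + 53 + 63 + 99 + 162).

473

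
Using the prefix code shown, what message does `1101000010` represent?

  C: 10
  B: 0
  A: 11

ABCBBBC

Read left to right; each codeword is recognised as soon as it completes (prefix code):
  11→A | 0→B | 10→C | 0→B | 0→B | 0→B | 10→C
Decoded message: ABCBBBC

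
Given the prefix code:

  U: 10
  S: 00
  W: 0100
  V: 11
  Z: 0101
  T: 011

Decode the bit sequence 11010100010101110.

VZSZTU

Read left to right; each codeword is recognised as soon as it completes (prefix code):
  11→V | 0101→Z | 00→S | 0101→Z | 011→T | 10→U
Decoded message: VZSZTU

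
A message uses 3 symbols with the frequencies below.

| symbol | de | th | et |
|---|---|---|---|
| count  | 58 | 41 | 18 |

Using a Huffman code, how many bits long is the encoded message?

176

Greedily combine the two least-frequent nodes:
combine et(18), th(41) → 59
combine de(58), 59 → 117
Each symbol's bit-cost is frequency × depth; summing gives 176 bits (equivalently 59 + 117).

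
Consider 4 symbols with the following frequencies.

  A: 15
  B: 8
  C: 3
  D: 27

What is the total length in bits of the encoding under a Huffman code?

90

Build the Huffman tree bottom-up:
merge C(3) and B(8): 11
merge 11 and A(15): 26
merge 26 and D(27): 53
Total encoded bits = sum of merged weights = 11 + 26 + 53 = 90.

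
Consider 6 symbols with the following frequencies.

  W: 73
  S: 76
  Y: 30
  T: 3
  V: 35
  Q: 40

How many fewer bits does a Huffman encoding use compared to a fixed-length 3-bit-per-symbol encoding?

Fixed-length: 3 bits × 257 symbols = 771 bits.
Huffman merges:
T(3) + Y(30) → 33
33 + V(35) → 68
Q(40) + 68 → 108
W(73) + S(76) → 149
108 + 149 → 257
Huffman total = 33 + 68 + 108 + 149 + 257 = 615 bits.
Saving = 771 − 615 = 156 bits.

156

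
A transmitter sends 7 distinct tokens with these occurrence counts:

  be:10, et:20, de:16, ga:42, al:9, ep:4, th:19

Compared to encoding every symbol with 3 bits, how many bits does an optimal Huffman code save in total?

Fixed-length: 3 bits × 120 symbols = 360 bits.
Huffman merges:
ep(4) + al(9) → 13
be(10) + 13 → 23
de(16) + th(19) → 35
et(20) + 23 → 43
35 + ga(42) → 77
43 + 77 → 120
Huffman total = 13 + 23 + 35 + 43 + 77 + 120 = 311 bits.
Saving = 360 − 311 = 49 bits.

49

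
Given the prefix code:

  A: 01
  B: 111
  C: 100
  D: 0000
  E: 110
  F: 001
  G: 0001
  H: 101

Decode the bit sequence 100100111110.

Read left to right; each codeword is recognised as soon as it completes (prefix code):
  100→C | 100→C | 111→B | 110→E
Decoded message: CCBE

CCBE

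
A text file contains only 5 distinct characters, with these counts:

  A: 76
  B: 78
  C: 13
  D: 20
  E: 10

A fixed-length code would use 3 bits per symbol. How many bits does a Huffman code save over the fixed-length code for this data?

Fixed-length: 3 bits × 197 symbols = 591 bits.
Huffman merges:
combine E(10), C(13) → 23
combine D(20), 23 → 43
combine 43, A(76) → 119
combine B(78), 119 → 197
Huffman total = 23 + 43 + 119 + 197 = 382 bits.
Saving = 591 − 382 = 209 bits.

209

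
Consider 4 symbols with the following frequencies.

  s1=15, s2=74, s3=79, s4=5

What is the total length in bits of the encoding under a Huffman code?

Merge the two smallest weights repeatedly:
s4(5) + s1(15) → 20
20 + s2(74) → 94
s3(79) + 94 → 173
Total encoded bits = sum of merged weights = 20 + 94 + 173 = 287.

287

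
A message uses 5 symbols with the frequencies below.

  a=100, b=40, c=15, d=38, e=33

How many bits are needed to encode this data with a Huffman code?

478

Greedily combine the two least-frequent nodes:
combine c(15), e(33) → 48
combine d(38), b(40) → 78
combine 48, 78 → 126
combine a(100), 126 → 226
Total encoded bits = sum of merged weights = 48 + 78 + 126 + 226 = 478.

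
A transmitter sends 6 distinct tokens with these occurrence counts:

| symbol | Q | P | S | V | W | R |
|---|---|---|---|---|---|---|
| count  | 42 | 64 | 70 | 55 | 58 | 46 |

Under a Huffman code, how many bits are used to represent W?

Huffman merges, smallest pair first:
combine Q(42), R(46) → 88
combine V(55), W(58) → 113
combine P(64), S(70) → 134
combine 88, 113 → 201
combine 134, 201 → 335
W's leaf is at depth 3, giving a 3-bit codeword.

3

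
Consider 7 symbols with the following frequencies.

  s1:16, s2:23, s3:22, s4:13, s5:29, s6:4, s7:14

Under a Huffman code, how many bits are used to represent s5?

2

Repeatedly merge the two smallest:
merge s6(4) and s4(13): 17
merge s7(14) and s1(16): 30
merge 17 and s3(22): 39
merge s2(23) and s5(29): 52
merge 30 and 39: 69
merge 52 and 69: 121
s5 sits 2 levels below the root, so its codeword is 2 bits.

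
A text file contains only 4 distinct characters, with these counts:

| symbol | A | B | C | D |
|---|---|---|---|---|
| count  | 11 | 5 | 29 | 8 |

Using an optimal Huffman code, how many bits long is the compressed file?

Build the Huffman tree bottom-up:
combine B(5), D(8) → 13
combine A(11), 13 → 24
combine 24, C(29) → 53
Each symbol's bit-cost is frequency × depth; summing gives 90 bits (equivalently 13 + 24 + 53).

90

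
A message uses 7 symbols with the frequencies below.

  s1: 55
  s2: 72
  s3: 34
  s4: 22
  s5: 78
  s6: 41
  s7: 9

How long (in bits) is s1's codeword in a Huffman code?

Repeatedly merge the two smallest:
merge s7(9) and s4(22): 31
merge 31 and s3(34): 65
merge s6(41) and s1(55): 96
merge 65 and s2(72): 137
merge s5(78) and 96: 174
merge 137 and 174: 311
s1 sits 3 levels below the root, so its codeword is 3 bits.

3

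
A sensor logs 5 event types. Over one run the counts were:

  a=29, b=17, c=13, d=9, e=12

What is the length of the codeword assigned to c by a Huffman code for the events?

2

Repeatedly merge the two smallest:
merge d(9) and e(12): 21
merge c(13) and b(17): 30
merge 21 and a(29): 50
merge 30 and 50: 80
The subtree containing c is merged 2 times, so code length = 2.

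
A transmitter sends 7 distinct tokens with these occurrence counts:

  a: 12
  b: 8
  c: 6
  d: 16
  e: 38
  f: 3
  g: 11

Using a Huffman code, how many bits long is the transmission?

232

Merge the two smallest weights repeatedly:
merge f(3) and c(6): 9
merge b(8) and 9: 17
merge g(11) and a(12): 23
merge d(16) and 17: 33
merge 23 and 33: 56
merge e(38) and 56: 94
The encoded length is the sum of every internal node's weight: 9 + 17 + 23 + 33 + 56 + 94 = 232 bits.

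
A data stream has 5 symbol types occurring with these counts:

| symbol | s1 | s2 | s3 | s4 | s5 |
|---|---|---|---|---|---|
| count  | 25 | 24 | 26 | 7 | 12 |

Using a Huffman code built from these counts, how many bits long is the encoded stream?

207

Build the Huffman tree bottom-up:
combine s4(7), s5(12) → 19
combine 19, s2(24) → 43
combine s1(25), s3(26) → 51
combine 43, 51 → 94
Each symbol's bit-cost is frequency × depth; summing gives 207 bits (equivalently 19 + 43 + 51 + 94).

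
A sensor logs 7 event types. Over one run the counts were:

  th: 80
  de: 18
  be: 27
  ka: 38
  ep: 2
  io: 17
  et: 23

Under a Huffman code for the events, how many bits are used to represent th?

Huffman merges, smallest pair first:
ep(2) + io(17) → 19
de(18) + 19 → 37
et(23) + be(27) → 50
37 + ka(38) → 75
50 + 75 → 125
th(80) + 125 → 205
th is a child of the root — depth 1, so its codeword is a single bit.

1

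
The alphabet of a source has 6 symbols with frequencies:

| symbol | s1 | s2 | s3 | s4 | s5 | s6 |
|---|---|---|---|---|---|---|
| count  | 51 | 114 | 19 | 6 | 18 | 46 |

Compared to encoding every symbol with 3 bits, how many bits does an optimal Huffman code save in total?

212

Fixed-length: 3 bits × 254 symbols = 762 bits.
Huffman merges:
combine s4(6), s5(18) → 24
combine s3(19), 24 → 43
combine 43, s6(46) → 89
combine s1(51), 89 → 140
combine s2(114), 140 → 254
Huffman total = 24 + 43 + 89 + 140 + 254 = 550 bits.
Saving = 762 − 550 = 212 bits.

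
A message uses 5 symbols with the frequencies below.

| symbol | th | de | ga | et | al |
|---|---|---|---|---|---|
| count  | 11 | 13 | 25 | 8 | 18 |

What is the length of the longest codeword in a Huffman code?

Merge the two lowest-weight nodes at each step:
combine et(8), th(11) → 19
combine de(13), al(18) → 31
combine 19, ga(25) → 44
combine 31, 44 → 75
The first pair merged (et, th) ends up deepest, at depth 3.

3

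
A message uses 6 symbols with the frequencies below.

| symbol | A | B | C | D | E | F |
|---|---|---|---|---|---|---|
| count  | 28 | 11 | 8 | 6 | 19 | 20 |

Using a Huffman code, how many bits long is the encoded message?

Merge the two smallest weights repeatedly:
merge D(6) and C(8): 14
merge B(11) and 14: 25
merge E(19) and F(20): 39
merge 25 and A(28): 53
merge 39 and 53: 92
The encoded length is the sum of every internal node's weight: 14 + 25 + 39 + 53 + 92 = 223 bits.

223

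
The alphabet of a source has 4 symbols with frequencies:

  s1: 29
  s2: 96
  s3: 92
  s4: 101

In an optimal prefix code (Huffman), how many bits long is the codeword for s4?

2

Huffman merges, smallest pair first:
s1(29) + s3(92) → 121
s2(96) + s4(101) → 197
121 + 197 → 318
The subtree containing s4 is merged 2 times, so code length = 2.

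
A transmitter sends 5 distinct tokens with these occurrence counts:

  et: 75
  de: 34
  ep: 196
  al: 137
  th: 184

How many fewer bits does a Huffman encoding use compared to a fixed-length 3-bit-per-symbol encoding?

517

Fixed-length: 3 bits × 626 symbols = 1878 bits.
Huffman merges:
merge de(34) and et(75): 109
merge 109 and al(137): 246
merge th(184) and ep(196): 380
merge 246 and 380: 626
Huffman total = 109 + 246 + 380 + 626 = 1361 bits.
Saving = 1878 − 1361 = 517 bits.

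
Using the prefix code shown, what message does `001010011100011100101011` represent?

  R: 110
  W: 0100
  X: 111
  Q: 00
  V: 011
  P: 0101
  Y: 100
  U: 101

Read left to right; each codeword is recognised as soon as it completes (prefix code):
  00→Q | 101→U | 00→Q | 111→X | 00→Q | 011→V | 100→Y | 101→U | 011→V
Decoded message: QUQXQVYUV

QUQXQVYUV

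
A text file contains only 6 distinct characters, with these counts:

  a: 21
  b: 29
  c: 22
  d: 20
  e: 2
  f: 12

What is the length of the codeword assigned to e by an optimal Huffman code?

Build the tree from the bottom:
merge e(2) and f(12): 14
merge 14 and d(20): 34
merge a(21) and c(22): 43
merge b(29) and 34: 63
merge 43 and 63: 106
e sits 4 levels below the root, so its codeword is 4 bits.

4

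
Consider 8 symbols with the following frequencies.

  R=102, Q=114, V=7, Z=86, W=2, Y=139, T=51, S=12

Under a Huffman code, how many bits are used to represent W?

6

Build the tree from the bottom:
merge W(2) and V(7): 9
merge 9 and S(12): 21
merge 21 and T(51): 72
merge 72 and Z(86): 158
merge R(102) and Q(114): 216
merge Y(139) and 158: 297
merge 216 and 297: 513
W sits 6 levels below the root, so its codeword is 6 bits.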